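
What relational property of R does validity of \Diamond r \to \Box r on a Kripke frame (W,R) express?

Partial functionality

Suppose ◇r→□r is valid. Take Rxy, Rxz and set V(r)={y}. Then ◇r at x, so □r at x, so r at z, i.e. z=y.
The converse is a direct semantic check.
Frame condition: \forall x \forall y \forall z (Rxy \wedge Rxz \to y = z).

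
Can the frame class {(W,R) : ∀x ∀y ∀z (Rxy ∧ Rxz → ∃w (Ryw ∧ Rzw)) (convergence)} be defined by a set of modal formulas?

Yes, by ◇□q → □◇q

The condition is convergence. A defining modal formula is ◇□q → □◇q.
Suppose ◇□q→□◇q is valid. Take Rxy, Rxz and set V(q)={w : Ryw}. Then □q at y so ◇□q at x, so □◇q at x, so ◇q at z, giving w with Rzw and Ryw.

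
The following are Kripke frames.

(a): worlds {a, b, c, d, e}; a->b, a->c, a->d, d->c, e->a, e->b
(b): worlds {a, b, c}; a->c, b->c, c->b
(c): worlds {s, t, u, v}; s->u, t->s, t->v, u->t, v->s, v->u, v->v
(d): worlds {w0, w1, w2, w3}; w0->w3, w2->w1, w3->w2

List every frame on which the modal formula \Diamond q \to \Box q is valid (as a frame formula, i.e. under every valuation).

This is the axiom for partial functionality; its first-order frame correspondent is \forall x \forall y \forall z (Rxy \wedge Rxz \to y = z).
(a): fails — a sees both b and c.
(b): satisfies the condition.
(c): fails — t sees both s and v.
(d): satisfies the condition.
Valid on: (b), (d).

(b), (d)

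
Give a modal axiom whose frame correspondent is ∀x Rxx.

A defining formula is □q → q (the T axiom).

□q → q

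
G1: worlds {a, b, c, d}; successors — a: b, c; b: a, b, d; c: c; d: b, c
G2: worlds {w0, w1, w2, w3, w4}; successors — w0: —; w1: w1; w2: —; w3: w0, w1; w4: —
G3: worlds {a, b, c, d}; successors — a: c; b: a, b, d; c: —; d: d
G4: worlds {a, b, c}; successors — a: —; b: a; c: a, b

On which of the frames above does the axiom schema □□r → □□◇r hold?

G1, G2

This is the axiom for a generalized confluence (Geach) condition; its first-order frame correspondent is ∀x ∀z (xR²z → ∃w (xR²w ∧ zRw)).
G1: condition met.
G2: condition met.
G3: fails — bR²c but no w with bR²w and cRw.
G4: fails — cR²a but no w with cR²w and aRw.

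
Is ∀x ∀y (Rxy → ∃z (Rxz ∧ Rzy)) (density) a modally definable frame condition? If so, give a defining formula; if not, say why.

The condition is density. A defining modal formula is □□q → □q.

Yes, by □□q → □q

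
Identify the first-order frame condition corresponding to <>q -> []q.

Suppose ◇q→□q is valid. Take Rxy, Rxz and set V(q)={y}. Then ◇q at x, so □q at x, so q at z, i.e. z=y.
The converse is a direct semantic check.
So the correspondent is partial functionality.

partial functionality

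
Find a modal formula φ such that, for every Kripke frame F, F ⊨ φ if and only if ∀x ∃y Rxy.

□q → ◇q

The condition is seriality. The D schema □q → ◇q defines it.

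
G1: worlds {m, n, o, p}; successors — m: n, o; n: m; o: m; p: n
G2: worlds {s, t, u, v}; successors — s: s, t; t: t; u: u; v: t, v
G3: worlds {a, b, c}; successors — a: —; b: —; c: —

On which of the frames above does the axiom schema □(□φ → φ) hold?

G2, G3

This is the axiom for shift-reflexivity; its first-order frame correspondent is ∀x ∀y (Rxy → Ryy).
G1: fails — Rom but not Rmm.
G2: satisfies the condition.
G3: satisfies the condition.
Valid on: G2, G3.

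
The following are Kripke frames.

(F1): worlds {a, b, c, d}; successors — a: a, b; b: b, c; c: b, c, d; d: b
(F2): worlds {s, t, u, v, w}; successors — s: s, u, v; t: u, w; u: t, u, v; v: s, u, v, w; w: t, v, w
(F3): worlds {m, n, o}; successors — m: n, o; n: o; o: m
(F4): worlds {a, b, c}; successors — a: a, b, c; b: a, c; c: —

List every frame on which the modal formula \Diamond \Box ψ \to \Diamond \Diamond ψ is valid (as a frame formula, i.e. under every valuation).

The schema corresponds to a generalized confluence (Geach) condition: \forall x \forall y (xRy \to \exists w (yRw \wedge x R^2 w)).
(F1): holds.
(F2): holds.
(F3): holds.
(F4): fails — aRc but no w with cRw and aR²w.
Valid on: (F1), (F2), (F3).

(F1), (F2), (F3)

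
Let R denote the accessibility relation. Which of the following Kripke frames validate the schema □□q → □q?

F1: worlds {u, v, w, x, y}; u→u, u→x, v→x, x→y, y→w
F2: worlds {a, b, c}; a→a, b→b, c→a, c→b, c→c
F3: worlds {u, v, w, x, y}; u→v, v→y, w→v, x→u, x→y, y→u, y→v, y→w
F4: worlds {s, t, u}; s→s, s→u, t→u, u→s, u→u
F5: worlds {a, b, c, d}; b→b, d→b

F2, F4, F5

This is the axiom for density; its first-order frame correspondent is ∀x ∀y (Rxy → ∃z (Rxz ∧ Rzy)).
F1: fails — Rvx but no z with Rvz and Rzx.
F2: satisfies the condition.
F3: fails — Ruv but no z with Ruz and Rzv.
F4: satisfies the condition.
F5: satisfies the condition.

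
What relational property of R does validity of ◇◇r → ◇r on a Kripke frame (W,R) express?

Equivalently (dual form): □r → □□r.
Suppose □r→□□r is valid. Take Rxy, Ryz and set V(r)={w : Rxw}. Then □r at x, so □□r at x, so □r at y, so r at z, i.e. Rxz.

transitivity: ∀x ∀y ∀z (Rxy ∧ Ryz → Rxz)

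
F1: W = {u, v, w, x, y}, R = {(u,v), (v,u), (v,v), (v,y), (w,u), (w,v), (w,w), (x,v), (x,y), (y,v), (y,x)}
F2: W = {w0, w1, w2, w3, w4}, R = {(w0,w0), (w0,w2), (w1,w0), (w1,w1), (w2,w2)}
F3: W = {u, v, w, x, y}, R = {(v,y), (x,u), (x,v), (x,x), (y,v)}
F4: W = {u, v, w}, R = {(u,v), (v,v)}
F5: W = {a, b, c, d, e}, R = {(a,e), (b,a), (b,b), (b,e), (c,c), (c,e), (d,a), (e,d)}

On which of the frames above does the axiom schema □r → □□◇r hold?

F1, F4

Frame correspondent (Sahlqvist): ∀x ∀z (xR²z → ∃w (xRw ∧ zRw)) — i.e. a generalized confluence (Geach) condition.
F1: condition met.
F2: fails — w1R²w2 but no w with w1Rw and w2Rw.
F3: fails — xR²u but no t with xRt and uRt.
F4: condition met.
F5: fails — aR²d but no w with aRw and dRw.
Valid on: F1, F4.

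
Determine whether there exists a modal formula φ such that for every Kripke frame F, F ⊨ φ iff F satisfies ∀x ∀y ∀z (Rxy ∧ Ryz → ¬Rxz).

No

Modal frame validity is preserved under surjective bounded morphisms.
The 7-cycle (worlds s,t,u,v,w,x,y with s→t→u→v→w→x→y→s) is intransitive. Mapping every world to a single reflexive point • is a surjective bounded morphism; the reflexive point is not intransitive (R••∧R•• but R••).
So the class is not modally definable.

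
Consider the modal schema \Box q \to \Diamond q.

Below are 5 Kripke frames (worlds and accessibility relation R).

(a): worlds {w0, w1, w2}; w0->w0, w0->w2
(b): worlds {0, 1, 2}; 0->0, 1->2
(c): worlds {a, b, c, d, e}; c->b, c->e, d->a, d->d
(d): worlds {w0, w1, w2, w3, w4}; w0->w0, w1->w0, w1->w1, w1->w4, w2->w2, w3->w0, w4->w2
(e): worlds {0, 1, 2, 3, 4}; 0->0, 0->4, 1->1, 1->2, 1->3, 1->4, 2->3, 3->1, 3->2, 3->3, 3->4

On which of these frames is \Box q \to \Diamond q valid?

(d)

Frame correspondent (Sahlqvist): \forall x \exists y Rxy — i.e. seriality.
(a): fails — world w1 has no successor.
(b): fails — world 2 has no successor.
(c): fails — world a has no successor.
(d): satisfies the condition.
(e): fails — world 4 has no successor.
Valid on: (d).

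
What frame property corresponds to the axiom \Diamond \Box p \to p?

Equivalently (dual form): p → □◇p.
Suppose p→□◇p is valid. Take Rxy and set V(p)={x}. Then p at x, so □◇p at x, so ◇p at y, so some z with Ryz has p; z=x, i.e. Ryx.
The converse is a direct semantic check.
So the correspondent is symmetry.

symmetry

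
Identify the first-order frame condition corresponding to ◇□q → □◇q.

Suppose ◇□q→□◇q is valid. Take Rxy, Rxz and set V(q)={w : Ryw}. Then □q at y so ◇□q at x, so □◇q at x, so ◇q at z, giving w with Rzw and Ryw.

convergence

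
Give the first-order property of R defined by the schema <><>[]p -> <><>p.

forall x forall y (x R^2 y -> exists w (yRw & x R^2 w))

This is a Sahlqvist (Geach-type) schema ◇^2□^1p → □^0◇^2p.
First-order correspondent: forall x forall y (x R^2 y -> exists w (yRw & x R^2 w)).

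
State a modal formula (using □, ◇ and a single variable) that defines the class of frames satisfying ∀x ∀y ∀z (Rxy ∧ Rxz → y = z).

◇r → □r

The condition is partial functionality. The CD schema ◇r → □r defines it.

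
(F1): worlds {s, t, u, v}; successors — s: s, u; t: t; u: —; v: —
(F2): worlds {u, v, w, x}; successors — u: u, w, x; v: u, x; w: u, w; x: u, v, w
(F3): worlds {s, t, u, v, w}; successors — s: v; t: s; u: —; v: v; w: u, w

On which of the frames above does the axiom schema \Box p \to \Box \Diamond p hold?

The schema corresponds to a generalized confluence (Geach) condition: \forall x \forall z (xRz \to \exists w (xRw \wedge zRw)).
(F1): fails — sRu but no w with sRw and uRw.
(F2): condition met.
(F3): fails — tRs but no w* with tRw* and sRw*.

(F2)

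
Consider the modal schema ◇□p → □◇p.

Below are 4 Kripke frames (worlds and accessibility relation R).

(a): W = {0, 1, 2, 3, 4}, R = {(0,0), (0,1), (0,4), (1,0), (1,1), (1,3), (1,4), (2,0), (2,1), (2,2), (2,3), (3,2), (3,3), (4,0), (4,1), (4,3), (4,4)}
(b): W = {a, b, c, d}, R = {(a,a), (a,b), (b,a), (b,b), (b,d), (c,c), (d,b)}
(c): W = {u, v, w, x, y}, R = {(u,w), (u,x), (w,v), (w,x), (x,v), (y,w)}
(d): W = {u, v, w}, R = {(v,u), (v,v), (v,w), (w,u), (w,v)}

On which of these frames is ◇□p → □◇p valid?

(b)

This is the axiom for convergence; its first-order frame correspondent is ∀x ∀y ∀z (Rxy ∧ Rxz → ∃w (Ryw ∧ Rzw)).
(a): fails — R10 and R13 but 0 and 3 have no common successor.
(b): ✓.
(c): fails — Rwx and Rwv but x and v have no common successor.
(d): fails — Rvv and Rvu but v and u have no common successor.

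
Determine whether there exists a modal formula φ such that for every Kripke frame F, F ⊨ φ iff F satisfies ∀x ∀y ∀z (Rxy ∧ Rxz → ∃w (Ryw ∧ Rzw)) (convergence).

Yes, by ◇□r → □◇r

Yes: it is convergence, defined by the .2 schema ◇□r → □◇r.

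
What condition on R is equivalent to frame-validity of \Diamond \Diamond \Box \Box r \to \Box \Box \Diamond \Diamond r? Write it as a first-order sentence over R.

This is a Sahlqvist (Geach-type) schema ◇^2□^2r → □^2◇^2r.
Minimal-valuation argument: fix x; take any y with xR^2y and any z with xR^2z. Set V(r) to the set of worlds R-reachable from y in exactly 2 steps. Then □^2r holds at y, so the antecedent holds at x; validity forces ◇^2r at z, giving a w with zR^2w and yR^2w.
First-order correspondent: \forall x \forall y \forall z ((x R^2 y \wedge x R^2 z) \to \exists w (y R^2 w \wedge z R^2 w)).

\forall x \forall y \forall z ((x R^2 y \wedge x R^2 z) \to \exists w (y R^2 w \wedge z R^2 w))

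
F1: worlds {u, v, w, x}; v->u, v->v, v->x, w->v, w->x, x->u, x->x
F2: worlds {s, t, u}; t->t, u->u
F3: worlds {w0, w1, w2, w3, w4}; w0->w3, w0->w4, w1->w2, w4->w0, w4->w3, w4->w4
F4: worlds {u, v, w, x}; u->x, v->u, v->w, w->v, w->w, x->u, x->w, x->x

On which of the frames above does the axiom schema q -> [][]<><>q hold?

F2

Frame correspondent (Sahlqvist): forall x forall z (x R^2 z -> exists w (x = w & z R^2 w)) — i.e. a generalized confluence (Geach) condition.
F1: fails — vR²u but no t with v=t and uR²t.
F2: satisfies the condition.
F3: fails — w0R²w3 but no w with w0=w and w3R²w.
F4: fails — xR²w but no t with x=t and wR²t.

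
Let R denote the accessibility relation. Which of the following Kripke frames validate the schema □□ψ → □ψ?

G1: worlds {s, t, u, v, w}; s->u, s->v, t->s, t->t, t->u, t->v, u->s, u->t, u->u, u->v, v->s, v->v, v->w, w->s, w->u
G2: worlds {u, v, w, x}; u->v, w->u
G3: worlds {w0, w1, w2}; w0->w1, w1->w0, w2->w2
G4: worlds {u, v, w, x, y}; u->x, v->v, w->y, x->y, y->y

G1

The schema corresponds to density: ∀x ∀y (Rxy → ∃z (Rxz ∧ Rzy)).
G1: condition met.
G2: fails — Ruv but no z with Ruz and Rzv.
G3: fails — Rw0w1 but no z with Rw0z and Rzw1.
G4: fails — Rux but no z with Ruz and Rzx.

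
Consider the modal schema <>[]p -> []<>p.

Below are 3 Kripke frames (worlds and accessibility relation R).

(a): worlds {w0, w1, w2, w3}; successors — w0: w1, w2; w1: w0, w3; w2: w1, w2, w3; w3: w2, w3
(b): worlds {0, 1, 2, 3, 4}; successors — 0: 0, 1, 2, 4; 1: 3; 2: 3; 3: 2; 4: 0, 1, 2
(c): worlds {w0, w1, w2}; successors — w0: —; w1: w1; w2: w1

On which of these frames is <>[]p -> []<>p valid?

This is the axiom for convergence; its first-order frame correspondent is forall x forall y forall z (Rxy & Rxz -> exists w (Ryw & Rzw)).
(a): satisfies the condition.
(b): fails — R00 and R02 but 0 and 2 have no common successor.
(c): satisfies the condition.
Valid on: (a), (c).

(a), (c)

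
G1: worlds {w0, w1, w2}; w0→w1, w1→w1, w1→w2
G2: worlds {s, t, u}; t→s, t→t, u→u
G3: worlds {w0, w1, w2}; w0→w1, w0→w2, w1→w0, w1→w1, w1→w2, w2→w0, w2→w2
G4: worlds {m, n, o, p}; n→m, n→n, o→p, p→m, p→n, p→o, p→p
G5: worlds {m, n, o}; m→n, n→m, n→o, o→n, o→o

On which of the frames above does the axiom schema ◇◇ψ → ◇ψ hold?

This is the axiom for transitivity; its first-order frame correspondent is ∀x ∀y ∀z (Rxy ∧ Ryz → Rxz).
G1: fails — Rw0w1 and Rw1w2 but not Rw0w2.
G2: ✓.
G3: fails — Rw0w1 and Rw1w0 but not Rw0w0.
G4: fails — Rop and Rpm but not Rom.
G5: fails — Ron and Rnm but not Rom.

G2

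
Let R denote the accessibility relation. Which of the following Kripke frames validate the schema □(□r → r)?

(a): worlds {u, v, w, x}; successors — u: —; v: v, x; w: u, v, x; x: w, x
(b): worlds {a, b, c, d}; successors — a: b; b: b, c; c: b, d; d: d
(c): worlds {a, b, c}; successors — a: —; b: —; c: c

(c)

Frame correspondent (Sahlqvist): ∀x ∀y (Rxy → Ryy) — i.e. shift-reflexivity.
(a): fails — Rxw but not Rww.
(b): fails — Rbc but not Rcc.
(c): satisfies the condition.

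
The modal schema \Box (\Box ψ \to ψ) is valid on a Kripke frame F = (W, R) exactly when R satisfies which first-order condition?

Suppose □(□ψ→ψ) is valid. Take Rxy and set V(ψ)={w : Ryw}. Then at y, □ψ holds; since □(□ψ→ψ) at x, □ψ→ψ at y, so ψ at y, i.e. Ryy.
The converse is a direct semantic check.
Frame condition: \forall x \forall y (Rxy \to Ryy).

Shift-reflexivity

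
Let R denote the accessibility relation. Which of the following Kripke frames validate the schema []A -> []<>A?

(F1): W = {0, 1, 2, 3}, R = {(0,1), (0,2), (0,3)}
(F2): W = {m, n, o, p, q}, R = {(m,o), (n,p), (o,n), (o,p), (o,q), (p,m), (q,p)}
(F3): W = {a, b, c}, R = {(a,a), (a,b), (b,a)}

Frame correspondent (Sahlqvist): forall x forall z (xRz -> exists w (xRw & zRw)) — i.e. a generalized confluence (Geach) condition.
(F1): fails — 0R1 but no w with 0Rw and 1Rw.
(F2): fails — mRo but no w with mRw and oRw.
(F3): condition met.

(F3)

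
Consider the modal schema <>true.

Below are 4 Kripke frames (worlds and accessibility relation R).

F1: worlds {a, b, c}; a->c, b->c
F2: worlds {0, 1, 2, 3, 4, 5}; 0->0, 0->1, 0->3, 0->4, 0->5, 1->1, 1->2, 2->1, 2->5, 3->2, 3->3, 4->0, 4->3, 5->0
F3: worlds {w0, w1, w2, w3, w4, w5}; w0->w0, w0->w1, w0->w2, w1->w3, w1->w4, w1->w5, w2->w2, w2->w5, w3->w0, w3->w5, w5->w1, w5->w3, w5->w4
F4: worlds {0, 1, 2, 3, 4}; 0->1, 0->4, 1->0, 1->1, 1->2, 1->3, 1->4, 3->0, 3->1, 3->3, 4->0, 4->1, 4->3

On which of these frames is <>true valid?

F2

The schema corresponds to seriality: forall x exists y Rxy.
F1: fails — world c has no successor.
F2: condition met.
F3: fails — world w4 has no successor.
F4: fails — world 2 has no successor.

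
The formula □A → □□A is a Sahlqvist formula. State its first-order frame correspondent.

This schema is the 4 axiom.
Its frame correspondent is transitivity — ∀x ∀y ∀z (Rxy ∧ Ryz → Rxz).

transitivity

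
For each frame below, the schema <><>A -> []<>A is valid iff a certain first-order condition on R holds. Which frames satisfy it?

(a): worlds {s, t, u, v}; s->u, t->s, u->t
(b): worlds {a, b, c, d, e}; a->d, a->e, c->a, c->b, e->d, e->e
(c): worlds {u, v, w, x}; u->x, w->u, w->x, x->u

The schema corresponds to a generalized confluence (Geach) condition: forall x forall y forall z ((x R^2 y & xRz) -> exists w (y = w & zRw)).
(a): holds.
(b): fails — aR²d, aRd but no w with d=w and dRw.
(c): fails — wR²u, wRu but no t with u=t and uRt.
Valid on: (a).

(a)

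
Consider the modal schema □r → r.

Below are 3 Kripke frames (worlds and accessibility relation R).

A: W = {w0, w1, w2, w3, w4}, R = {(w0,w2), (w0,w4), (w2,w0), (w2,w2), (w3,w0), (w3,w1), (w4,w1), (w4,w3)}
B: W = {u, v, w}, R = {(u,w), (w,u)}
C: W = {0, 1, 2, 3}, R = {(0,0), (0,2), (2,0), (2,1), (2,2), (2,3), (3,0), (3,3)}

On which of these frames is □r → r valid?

Frame correspondent (Sahlqvist): ∀x Rxx — i.e. reflexivity.
A: fails — world w0 does not see itself.
B: fails — world u does not see itself.
C: fails — world 1 does not see itself.
Valid on no frame.

none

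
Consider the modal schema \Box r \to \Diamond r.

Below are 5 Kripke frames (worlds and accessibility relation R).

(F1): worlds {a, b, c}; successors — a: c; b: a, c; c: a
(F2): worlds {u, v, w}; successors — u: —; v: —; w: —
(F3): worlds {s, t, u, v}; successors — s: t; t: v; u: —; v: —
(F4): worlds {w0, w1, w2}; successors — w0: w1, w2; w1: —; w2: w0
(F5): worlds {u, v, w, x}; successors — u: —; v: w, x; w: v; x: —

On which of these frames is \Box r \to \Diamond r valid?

This is the axiom for seriality; its first-order frame correspondent is \forall x \exists y Rxy.
(F1): satisfies the condition.
(F2): fails — world u has no successor.
(F3): fails — world u has no successor.
(F4): fails — world w1 has no successor.
(F5): fails — world u has no successor.

(F1)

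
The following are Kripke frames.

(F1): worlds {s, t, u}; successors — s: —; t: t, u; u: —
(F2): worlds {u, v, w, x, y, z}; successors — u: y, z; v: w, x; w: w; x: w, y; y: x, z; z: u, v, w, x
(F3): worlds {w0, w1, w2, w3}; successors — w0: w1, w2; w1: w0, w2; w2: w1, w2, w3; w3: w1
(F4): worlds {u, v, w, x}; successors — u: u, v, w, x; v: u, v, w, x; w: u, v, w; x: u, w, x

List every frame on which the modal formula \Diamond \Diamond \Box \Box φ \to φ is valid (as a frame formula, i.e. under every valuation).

(F4)

Frame correspondent (Sahlqvist): \forall x \forall y (x R^2 y \to \exists w (y R^2 w \wedge x = w)) — i.e. a generalized confluence (Geach) condition.
(F1): fails — tR²u but no w with uR²w and t=w.
(F2): fails — uR²v but no t with vR²t and u=t.
(F3): fails — w0R²w1 but no w with w1R²w and w0=w.
(F4): ✓.
Valid on: (F4).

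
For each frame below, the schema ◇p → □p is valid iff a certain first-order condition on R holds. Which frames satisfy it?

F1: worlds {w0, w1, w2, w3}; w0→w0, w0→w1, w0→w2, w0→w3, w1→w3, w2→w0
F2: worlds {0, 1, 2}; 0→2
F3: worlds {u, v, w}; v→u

Frame correspondent (Sahlqvist): ∀x ∀y ∀z (Rxy ∧ Rxz → y = z) — i.e. partial functionality.
F1: fails — w0 sees both w0 and w1.
F2: condition met.
F3: condition met.
Valid on: F2, F3.

F2, F3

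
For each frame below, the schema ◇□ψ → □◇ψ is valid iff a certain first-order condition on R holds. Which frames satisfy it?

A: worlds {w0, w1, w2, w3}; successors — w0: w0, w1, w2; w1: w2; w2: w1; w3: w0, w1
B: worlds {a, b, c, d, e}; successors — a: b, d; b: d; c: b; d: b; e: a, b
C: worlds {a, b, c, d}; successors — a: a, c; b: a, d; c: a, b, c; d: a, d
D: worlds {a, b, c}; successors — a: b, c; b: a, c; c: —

The schema corresponds to convergence: ∀x ∀y ∀z (Rxy ∧ Rxz → ∃w (Ryw ∧ Rzw)).
A: fails — Rw0w1 and Rw0w2 but w1 and w2 have no common successor.
B: fails — Rab and Rad but b and d have no common successor.
C: holds.
D: fails — Rac and Rac but c and c have no common successor.
Valid on: C.

C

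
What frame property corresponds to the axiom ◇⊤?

seriality: ∀x ∃y Rxy

This schema is equivalent to the D axiom □q → ◇q.
It corresponds to seriality: ∀x ∃y Rxy.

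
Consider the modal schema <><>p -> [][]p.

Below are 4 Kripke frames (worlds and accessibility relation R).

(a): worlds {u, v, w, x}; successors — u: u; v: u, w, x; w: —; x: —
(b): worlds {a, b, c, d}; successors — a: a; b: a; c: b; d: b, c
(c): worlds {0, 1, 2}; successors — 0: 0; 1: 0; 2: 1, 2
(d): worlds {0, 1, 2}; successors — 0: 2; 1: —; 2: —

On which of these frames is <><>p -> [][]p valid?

(a), (d)

Frame correspondent (Sahlqvist): forall x forall y forall z ((x R^2 y & x R^2 z) -> exists w (y = w & z = w)) — i.e. a generalized confluence (Geach) condition.
(a): condition met.
(b): fails — dR²a, dR²b but a ≠ b.
(c): fails — 2R²0, 2R²1 but 0 ≠ 1.
(d): condition met.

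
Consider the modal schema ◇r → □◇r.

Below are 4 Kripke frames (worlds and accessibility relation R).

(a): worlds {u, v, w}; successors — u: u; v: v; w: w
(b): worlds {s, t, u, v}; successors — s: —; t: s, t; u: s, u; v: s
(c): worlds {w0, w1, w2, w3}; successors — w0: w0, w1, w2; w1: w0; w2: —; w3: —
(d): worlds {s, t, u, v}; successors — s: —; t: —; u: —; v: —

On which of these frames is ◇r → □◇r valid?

(a), (d)

Frame correspondent (Sahlqvist): ∀x ∀y ∀z (Rxy ∧ Rxz → Ryz) — i.e. the Euclidean property.
(a): satisfies the condition.
(b): fails — Rts and Rts but not Rss.
(c): fails — Rw0w1 and Rw0w1 but not Rw1w1.
(d): satisfies the condition.
Valid on: (a), (d).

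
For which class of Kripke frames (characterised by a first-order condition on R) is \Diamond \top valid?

This is a form of the D axiom.
Its frame correspondent is seriality — \forall x \exists y Rxy.

seriality: \forall x \exists y Rxy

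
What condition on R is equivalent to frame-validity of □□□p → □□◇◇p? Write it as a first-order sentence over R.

This is a Sahlqvist (Geach-type) schema ◇^0□^3p → □^2◇^2p.
First-order correspondent: ∀x ∀z (xR²z → ∃w (xR³w ∧ zR²w)).

∀x ∀z (xR²z → ∃w (xR³w ∧ zR²w))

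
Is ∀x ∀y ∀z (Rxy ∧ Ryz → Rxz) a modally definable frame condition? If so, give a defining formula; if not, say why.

The condition is transitivity. A defining modal formula is □p → □□p.
Suppose □p→□□p is valid. Take Rxy, Ryz and set V(p)={w : Rxw}. Then □p at x, so □□p at x, so □p at y, so p at z, i.e. Rxz.

Yes, by □p → □□p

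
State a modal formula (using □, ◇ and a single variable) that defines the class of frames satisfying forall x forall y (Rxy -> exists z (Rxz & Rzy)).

□□s → □s

A defining formula is □□s → □s (the C4 axiom).
Suppose □□s→□s is valid. Take Rxy and set V(s)={w : xR²w}. Then □□s at x, so □s at x, so s at y, i.e. ∃z(Rxz∧Rzy).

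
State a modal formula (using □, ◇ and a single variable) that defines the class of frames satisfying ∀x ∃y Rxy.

□s → ◇s

The condition is seriality. The D schema □s → ◇s defines it.
Suppose □s→◇s is valid. At any x set V(s)=W. Then □s at x, so ◇s at x, so x has a successor.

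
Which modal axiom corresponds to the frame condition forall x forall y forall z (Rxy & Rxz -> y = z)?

◇ψ → □ψ

A defining formula is ◇ψ → □ψ (the CD axiom).
Suppose ◇ψ→□ψ is valid. Take Rxy, Rxz and set V(ψ)={y}. Then ◇ψ at x, so □ψ at x, so ψ at z, i.e. z=y.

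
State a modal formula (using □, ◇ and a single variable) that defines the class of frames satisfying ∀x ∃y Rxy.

This is seriality; the standard corresponding axiom is D: □r → ◇r.
Suppose □r→◇r is valid. At any x set V(r)=W. Then □r at x, so ◇r at x, so x has a successor.

□r → ◇r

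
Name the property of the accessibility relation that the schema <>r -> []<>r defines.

The Euclidean property

This schema is the 5 axiom.
It corresponds to the Euclidean property: forall x forall y forall z (Rxy & Rxz -> Ryz).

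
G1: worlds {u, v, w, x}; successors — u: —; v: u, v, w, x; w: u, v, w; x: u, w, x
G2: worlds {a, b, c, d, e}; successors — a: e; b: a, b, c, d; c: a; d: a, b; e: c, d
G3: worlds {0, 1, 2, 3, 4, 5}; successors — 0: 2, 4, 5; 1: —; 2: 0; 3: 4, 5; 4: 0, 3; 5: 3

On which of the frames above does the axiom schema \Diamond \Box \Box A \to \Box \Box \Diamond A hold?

Frame correspondent (Sahlqvist): \forall x \forall y \forall z ((xRy \wedge x R^2 z) \to \exists w (y R^2 w \wedge zRw)) — i.e. a generalized confluence (Geach) condition.
G1: fails — vRu, vR²u but no t with uR²t and uRt.
G2: fails — bRa, bR²a but no w with aR²w and aRw.
G3: ✓.
Valid on: G3.

G3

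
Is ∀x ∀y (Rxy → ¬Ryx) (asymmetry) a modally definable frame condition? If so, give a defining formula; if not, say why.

If a class were modally definable it would be closed under surjective bounded morphisms (Goldblatt–Thomason).
The 4-cycle (worlds w0,w1,w2,w3 with w0→w1→w2→w3→w0) is asymmetric. Mapping every world to a single reflexive point • is a surjective bounded morphism, and the reflexive point is not asymmetric (R•• but asymmetry requires ¬R••).
Hence asymmetry is not modally definable.

Not definable by any modal formula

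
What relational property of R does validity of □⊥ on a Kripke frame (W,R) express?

□⊥ is valid iff no world has any successor (otherwise □⊥ fails at any world with one).
Conversely, on a frame with emptiness of R the schema holds at every world under every valuation.
So the correspondent is emptiness of R.

emptiness of R: ∀x ∀y ¬Rxy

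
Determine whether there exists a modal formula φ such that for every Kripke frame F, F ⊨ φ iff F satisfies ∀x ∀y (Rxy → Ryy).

Yes: it is shift-reflexivity, defined by the T□ schema □(□p → p).
Suppose □(□p→p) is valid. Take Rxy and set V(p)={w : Ryw}. Then at y, □p holds; since □(□p→p) at x, □p→p at y, so p at y, i.e. Ryy.

Yes, by □(□p → p)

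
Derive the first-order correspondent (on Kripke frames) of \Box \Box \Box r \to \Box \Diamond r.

This is a Sahlqvist (Geach-type) schema ◇^0□^3r → □^1◇^1r.
First-order correspondent: \forall x \forall z (xRz \to \exists w (x R^3 w \wedge zRw)).

\forall x \forall z (xRz \to \exists w (x R^3 w \wedge zRw))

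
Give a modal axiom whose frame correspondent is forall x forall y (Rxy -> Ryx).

r → □◇r

A defining formula is r → □◇r (the B axiom).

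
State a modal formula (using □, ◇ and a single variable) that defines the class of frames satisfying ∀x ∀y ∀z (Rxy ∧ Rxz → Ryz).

◇ψ → □◇ψ

A defining formula is ◇ψ → □◇ψ (the 5 axiom).
Suppose ◇ψ→□◇ψ is valid. Take Rxy, Rxz and set V(ψ)={y}. Then ◇ψ at x, so □◇ψ at x, so ◇ψ at z, so some w with Rzw has ψ; w=y, i.e. Rzy. By symmetry of the argument, Ryz.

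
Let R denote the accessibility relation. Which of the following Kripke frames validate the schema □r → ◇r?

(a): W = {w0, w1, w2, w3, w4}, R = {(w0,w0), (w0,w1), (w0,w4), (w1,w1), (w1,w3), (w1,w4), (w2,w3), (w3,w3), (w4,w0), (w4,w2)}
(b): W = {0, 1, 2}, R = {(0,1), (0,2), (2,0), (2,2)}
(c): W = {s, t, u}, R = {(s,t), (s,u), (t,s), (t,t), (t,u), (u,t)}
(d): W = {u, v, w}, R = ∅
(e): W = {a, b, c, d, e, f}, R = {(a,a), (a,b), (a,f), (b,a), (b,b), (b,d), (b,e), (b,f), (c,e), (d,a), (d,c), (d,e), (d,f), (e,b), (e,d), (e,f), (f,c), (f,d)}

(a), (c), (e)

The schema corresponds to seriality: ∀x ∃y Rxy.
(a): holds.
(b): fails — world 1 has no successor.
(c): holds.
(d): fails — world u has no successor.
(e): holds.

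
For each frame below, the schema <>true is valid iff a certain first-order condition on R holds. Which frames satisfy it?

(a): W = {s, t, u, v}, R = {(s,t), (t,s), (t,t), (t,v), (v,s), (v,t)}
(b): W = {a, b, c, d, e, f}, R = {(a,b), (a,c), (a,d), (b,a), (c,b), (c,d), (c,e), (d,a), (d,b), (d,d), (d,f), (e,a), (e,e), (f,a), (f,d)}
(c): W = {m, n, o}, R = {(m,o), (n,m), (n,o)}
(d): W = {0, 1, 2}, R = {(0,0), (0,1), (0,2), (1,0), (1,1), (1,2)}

(b)

The schema corresponds to seriality: forall x exists y Rxy.
(a): fails — world u has no successor.
(b): ✓.
(c): fails — world o has no successor.
(d): fails — world 2 has no successor.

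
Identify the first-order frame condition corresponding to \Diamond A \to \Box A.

Partial functionality

Suppose ◇A→□A is valid. Take Rxy, Rxz and set V(A)={y}. Then ◇A at x, so □A at x, so A at z, i.e. z=y.
Conversely, on a frame with partial functionality the schema holds at every world under every valuation.
So the correspondent is partial functionality.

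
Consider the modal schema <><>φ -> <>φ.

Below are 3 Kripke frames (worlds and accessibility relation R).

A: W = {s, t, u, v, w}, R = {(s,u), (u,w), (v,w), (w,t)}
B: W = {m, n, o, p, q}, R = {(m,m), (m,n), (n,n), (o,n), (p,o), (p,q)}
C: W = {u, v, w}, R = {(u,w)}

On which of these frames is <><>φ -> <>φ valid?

C

The schema corresponds to a generalized confluence (Geach) condition: forall x forall y (x R^2 y -> exists w (y = w & xRw)).
A: fails — sR²w but no w* with w=w* and sRw*.
B: fails — pR²n but no w with n=w and pRw.
C: holds.
Valid on: C.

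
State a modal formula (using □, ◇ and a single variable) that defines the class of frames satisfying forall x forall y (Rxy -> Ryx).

The condition is symmetry. The B schema p → □◇p defines it.
Suppose p→□◇p is valid. Take Rxy and set V(p)={x}. Then p at x, so □◇p at x, so ◇p at y, so some z with Ryz has p; z=x, i.e. Ryx.

p → □◇p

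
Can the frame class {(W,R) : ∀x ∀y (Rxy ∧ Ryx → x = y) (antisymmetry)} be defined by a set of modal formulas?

Not definable by any modal formula

Modal frame validity is preserved under surjective bounded morphisms.
The 4-cycle (worlds 0,1,2,3 with 0→1→2→3→0) is antisymmetric. Sending even-indexed worlds to a and odd-indexed worlds to b is a surjective bounded morphism onto the two-world frame with a↔b, which is not antisymmetric.
So the class is not modally definable.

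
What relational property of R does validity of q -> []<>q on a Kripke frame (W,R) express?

This is the B axiom.
Its frame correspondent is symmetry — forall x forall y (Rxy -> Ryx).

symmetry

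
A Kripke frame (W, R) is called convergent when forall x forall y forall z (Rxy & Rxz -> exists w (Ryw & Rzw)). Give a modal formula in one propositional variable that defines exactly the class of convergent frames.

A defining formula is ◇□p → □◇p (the .2 axiom).
Suppose ◇□p→□◇p is valid. Take Rxy, Rxz and set V(p)={w : Ryw}. Then □p at y so ◇□p at x, so □◇p at x, so ◇p at z, giving w with Rzw and Ryw.

◇□p → □◇p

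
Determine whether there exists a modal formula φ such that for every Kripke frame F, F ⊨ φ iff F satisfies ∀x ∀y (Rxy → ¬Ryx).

No — not modally definable

Modal frame validity is preserved under surjective bounded morphisms.
The 5-cycle (worlds s,t,u,v,w with s→t→u→v→w→s) is asymmetric. Mapping every world to a single reflexive point • is a surjective bounded morphism, and the reflexive point is not asymmetric (R•• but asymmetry requires ¬R••).
So the class is not modally definable.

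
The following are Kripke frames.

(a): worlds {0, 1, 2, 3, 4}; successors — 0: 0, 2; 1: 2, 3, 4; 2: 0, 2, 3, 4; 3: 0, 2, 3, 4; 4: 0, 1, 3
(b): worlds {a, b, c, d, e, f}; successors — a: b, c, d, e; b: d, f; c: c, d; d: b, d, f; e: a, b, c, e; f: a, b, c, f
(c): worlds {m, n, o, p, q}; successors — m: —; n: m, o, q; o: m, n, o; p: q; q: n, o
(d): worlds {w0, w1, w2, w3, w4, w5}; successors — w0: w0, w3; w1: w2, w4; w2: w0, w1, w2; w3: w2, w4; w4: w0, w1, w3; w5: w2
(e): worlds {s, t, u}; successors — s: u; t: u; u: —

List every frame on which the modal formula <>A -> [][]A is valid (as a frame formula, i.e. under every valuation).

Frame correspondent (Sahlqvist): forall x forall y forall z ((xRy & x R^2 z) -> exists w (y = w & z = w)) — i.e. a generalized confluence (Geach) condition.
(a): fails — 0R0, 0R²2 but 0 ≠ 2.
(b): fails — aRb, aR²a but b ≠ a.
(c): fails — nRm, nR²n but m ≠ n.
(d): fails — w0Rw0, w0R²w2 but w0 ≠ w2.
(e): holds.

(e)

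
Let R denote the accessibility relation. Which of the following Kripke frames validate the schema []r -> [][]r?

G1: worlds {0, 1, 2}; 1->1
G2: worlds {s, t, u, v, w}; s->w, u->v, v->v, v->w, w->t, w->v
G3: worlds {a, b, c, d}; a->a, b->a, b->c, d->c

G1, G3

Frame correspondent (Sahlqvist): forall x forall y forall z (Rxy & Ryz -> Rxz) — i.e. transitivity.
G1: ✓.
G2: fails — Ruv and Rvw but not Ruw.
G3: ✓.
Valid on: G1, G3.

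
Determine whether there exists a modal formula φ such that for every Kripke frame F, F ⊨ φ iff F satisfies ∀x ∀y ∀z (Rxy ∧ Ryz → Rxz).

This is a Sahlqvist condition; the 4 axiom □p → □□p defines it.

Yes, by □p → □□p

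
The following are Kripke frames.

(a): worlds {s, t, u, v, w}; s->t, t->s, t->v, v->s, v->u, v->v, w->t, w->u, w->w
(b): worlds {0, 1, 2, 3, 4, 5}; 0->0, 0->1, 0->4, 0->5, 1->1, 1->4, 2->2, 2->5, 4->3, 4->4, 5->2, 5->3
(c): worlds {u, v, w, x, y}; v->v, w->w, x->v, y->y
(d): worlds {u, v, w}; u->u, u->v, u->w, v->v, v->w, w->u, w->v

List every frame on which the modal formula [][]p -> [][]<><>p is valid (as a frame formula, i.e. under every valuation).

(c), (d)

This is the axiom for a generalized confluence (Geach) condition; its first-order frame correspondent is forall x forall z (x R^2 z -> exists w (x R^2 w & z R^2 w)).
(a): fails — tR²u but no w* with tR²w* and uR²w*.
(b): fails — 0R²3 but no w with 0R²w and 3R²w.
(c): ✓.
(d): ✓.
Valid on: (c), (d).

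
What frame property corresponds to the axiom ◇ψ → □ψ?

Suppose ◇ψ→□ψ is valid. Take Rxy, Rxz and set V(ψ)={y}. Then ◇ψ at x, so □ψ at x, so ψ at z, i.e. z=y.
Conversely, any frame satisfying ∀x ∀y ∀z (Rxy ∧ Rxz → y = z) validates the schema.
Frame condition: ∀x ∀y ∀z (Rxy ∧ Rxz → y = z).

partial functionality: ∀x ∀y ∀z (Rxy ∧ Rxz → y = z)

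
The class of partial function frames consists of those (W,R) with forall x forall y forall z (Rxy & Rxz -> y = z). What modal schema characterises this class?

◇r → □r

A defining formula is ◇r → □r (the CD axiom).
Suppose ◇r→□r is valid. Take Rxy, Rxz and set V(r)={y}. Then ◇r at x, so □r at x, so r at z, i.e. z=y.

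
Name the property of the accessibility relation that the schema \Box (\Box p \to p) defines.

Suppose □(□p→p) is valid. Take Rxy and set V(p)={w : Ryw}. Then at y, □p holds; since □(□p→p) at x, □p→p at y, so p at y, i.e. Ryy.

shift-reflexivity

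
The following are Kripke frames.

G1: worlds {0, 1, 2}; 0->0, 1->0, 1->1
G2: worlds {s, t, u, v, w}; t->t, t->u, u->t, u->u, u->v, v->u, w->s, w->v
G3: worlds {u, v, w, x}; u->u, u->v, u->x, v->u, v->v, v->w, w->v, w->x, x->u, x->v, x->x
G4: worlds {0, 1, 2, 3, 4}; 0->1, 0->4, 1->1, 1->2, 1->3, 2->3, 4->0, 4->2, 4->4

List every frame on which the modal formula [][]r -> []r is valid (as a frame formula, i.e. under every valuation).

Frame correspondent (Sahlqvist): forall x forall y (Rxy -> exists z (Rxz & Rzy)) — i.e. density.
G1: condition met.
G2: fails — Rwv but no z with Rwz and Rzv.
G3: condition met.
G4: fails — R23 but no z with R2z and Rz3.
Valid on: G1, G3.

G1, G3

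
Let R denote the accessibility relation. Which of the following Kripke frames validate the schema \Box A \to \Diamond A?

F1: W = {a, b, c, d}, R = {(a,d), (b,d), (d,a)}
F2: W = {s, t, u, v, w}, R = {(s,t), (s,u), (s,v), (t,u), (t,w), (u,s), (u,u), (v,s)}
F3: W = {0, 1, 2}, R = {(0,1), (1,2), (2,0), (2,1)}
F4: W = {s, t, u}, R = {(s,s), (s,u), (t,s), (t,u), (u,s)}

F3, F4

The schema corresponds to seriality: \forall x \exists y Rxy.
F1: fails — world c has no successor.
F2: fails — world w has no successor.
F3: condition met.
F4: condition met.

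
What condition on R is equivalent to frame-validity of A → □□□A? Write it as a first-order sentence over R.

∀x ∀z (xR³z → ∃w (x = w ∧ z = w))

This is a Sahlqvist (Geach-type) schema ◇^0□^0A → □^3◇^0A.
First-order correspondent: ∀x ∀z (xR³z → ∃w (x = w ∧ z = w)).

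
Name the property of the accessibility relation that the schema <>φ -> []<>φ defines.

the Euclidean property

This schema is the 5 axiom.
Its frame correspondent is the Euclidean property — forall x forall y forall z (Rxy & Rxz -> Ryz).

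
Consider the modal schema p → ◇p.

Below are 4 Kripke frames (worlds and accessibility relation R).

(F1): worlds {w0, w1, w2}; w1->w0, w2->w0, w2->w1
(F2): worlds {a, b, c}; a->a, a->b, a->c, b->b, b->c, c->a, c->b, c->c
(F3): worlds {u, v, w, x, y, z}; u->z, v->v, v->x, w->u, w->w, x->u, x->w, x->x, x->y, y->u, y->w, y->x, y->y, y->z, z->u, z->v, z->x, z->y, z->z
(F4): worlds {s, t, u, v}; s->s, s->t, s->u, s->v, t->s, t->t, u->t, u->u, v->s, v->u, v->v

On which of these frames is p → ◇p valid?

The schema corresponds to reflexivity: ∀x Rxx.
(F1): fails — world w0 does not see itself.
(F2): holds.
(F3): fails — world u does not see itself.
(F4): holds.
Valid on: (F2), (F4).

(F2), (F4)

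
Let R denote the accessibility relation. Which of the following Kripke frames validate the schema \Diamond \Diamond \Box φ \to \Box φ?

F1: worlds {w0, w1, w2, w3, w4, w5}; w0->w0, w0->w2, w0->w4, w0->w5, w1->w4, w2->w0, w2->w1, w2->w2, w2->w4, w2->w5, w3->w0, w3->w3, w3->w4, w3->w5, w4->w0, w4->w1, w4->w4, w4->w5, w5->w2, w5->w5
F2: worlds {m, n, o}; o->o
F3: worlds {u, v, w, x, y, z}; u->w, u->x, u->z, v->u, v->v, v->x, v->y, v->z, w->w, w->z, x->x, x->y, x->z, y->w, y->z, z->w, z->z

This is the axiom for a generalized confluence (Geach) condition; its first-order frame correspondent is \forall x \forall y \forall z ((x R^2 y \wedge xRz) \to \exists w (yRw \wedge z = w)).
F1: fails — w0R²w1, w0Rw0 but no w with w1Rw and w0=w.
F2: holds.
F3: fails — uR²w, uRx but no t with wRt and x=t.

F2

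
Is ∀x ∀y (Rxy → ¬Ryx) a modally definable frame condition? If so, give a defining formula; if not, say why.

Any modally definable frame class is closed under surjective bounded morphisms.
The 4-cycle (worlds s,t,u,v with s→t→u→v→s) is asymmetric. Mapping every world to a single reflexive point • is a surjective bounded morphism, and the reflexive point is not asymmetric (R•• but asymmetry requires ¬R••).
So no modal formula (or set of formulas) defines exactly the asymmetric frames.

Not modally definable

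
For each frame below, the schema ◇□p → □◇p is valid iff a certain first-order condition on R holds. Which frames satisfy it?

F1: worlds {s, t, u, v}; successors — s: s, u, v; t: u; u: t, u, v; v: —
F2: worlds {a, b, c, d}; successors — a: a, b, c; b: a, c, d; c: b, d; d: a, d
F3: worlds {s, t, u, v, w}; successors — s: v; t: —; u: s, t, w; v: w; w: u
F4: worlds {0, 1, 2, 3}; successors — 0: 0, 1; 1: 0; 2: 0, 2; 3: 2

The schema corresponds to convergence: ∀x ∀y ∀z (Rxy ∧ Rxz → ∃w (Ryw ∧ Rzw)).
F1: fails — Rsv and Rsv but v and v have no common successor.
F2: holds.
F3: fails — Ruw and Rut but w and t have no common successor.
F4: holds.

F2, F4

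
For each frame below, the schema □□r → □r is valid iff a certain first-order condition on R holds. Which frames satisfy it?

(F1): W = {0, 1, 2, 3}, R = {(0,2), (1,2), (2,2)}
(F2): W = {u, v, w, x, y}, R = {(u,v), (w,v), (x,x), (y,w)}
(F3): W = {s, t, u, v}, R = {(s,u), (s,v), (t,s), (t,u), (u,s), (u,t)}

(F1)

Frame correspondent (Sahlqvist): ∀x ∀y (Rxy → ∃z (Rxz ∧ Rzy)) — i.e. density.
(F1): satisfies the condition.
(F2): fails — Ruv but no z with Ruz and Rzv.
(F3): fails — Rut but no z with Ruz and Rzt.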